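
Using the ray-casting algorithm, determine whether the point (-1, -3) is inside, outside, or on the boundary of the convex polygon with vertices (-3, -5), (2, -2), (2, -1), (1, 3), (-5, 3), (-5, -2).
The point (-1, -3) lies strictly inside the polygon

Cast a horizontal ray to the right from the query point and count how many polygon edges it crosses (each edge strictly once or zero times, handled with the usual half-open convention). 
Parity of crossings → odd ⇒ inside.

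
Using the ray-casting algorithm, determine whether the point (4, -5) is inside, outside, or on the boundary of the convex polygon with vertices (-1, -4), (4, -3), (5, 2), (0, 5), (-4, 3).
The point (4, -5) lies strictly outside the polygon

Cast a horizontal ray to the right from the query point and count how many polygon edges it crosses (each edge strictly once or zero times, handled with the usual half-open convention). 
Parity of crossings → even ⇒ outside.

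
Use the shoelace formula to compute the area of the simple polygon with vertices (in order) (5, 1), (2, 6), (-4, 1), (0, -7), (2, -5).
Area = 123/2

Shoelace formula: Area = (1/2) |Σ_i (x_i · y_{i+1} − x_{i+1} · y_i)| (indices mod n). Compute each cross term:
  (5)(6) − (2)(1) = 28
  (2)(1) − (-4)(6) = 26
  (-4)(-7) − (0)(1) = 28
  (0)(-5) − (2)(-7) = 14
  (2)(1) − (5)(-5) = 27
Sum = 123, so (signed) Area = 123/2 = 123/2, |Area| = 123/2.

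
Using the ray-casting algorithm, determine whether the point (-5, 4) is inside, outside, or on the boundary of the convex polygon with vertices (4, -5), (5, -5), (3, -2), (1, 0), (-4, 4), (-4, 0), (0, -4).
The point (-5, 4) lies strictly outside the polygon

Cast a horizontal ray to the right from the query point and count how many polygon edges it crosses (each edge strictly once or zero times, handled with the usual half-open convention). 
Parity of crossings → even ⇒ outside.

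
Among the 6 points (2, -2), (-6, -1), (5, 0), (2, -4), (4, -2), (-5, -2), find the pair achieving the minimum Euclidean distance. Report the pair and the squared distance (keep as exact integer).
Pair = ((-6, -1), (-5, -2)); squared distance = 2

Compute all C(6, 2) = 15 pairwise squared distances (x_i − x_j)² + (y_i − y_j)². The minimum is 2, attained by the pair ((-6, -1), (-5, -2)).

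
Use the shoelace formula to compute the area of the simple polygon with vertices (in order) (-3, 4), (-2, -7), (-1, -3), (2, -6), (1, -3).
Area = 35/2

Shoelace formula: Area = (1/2) |Σ_i (x_i · y_{i+1} − x_{i+1} · y_i)| (indices mod n). Compute each cross term:
  (-3)(-7) − (-2)(4) = 29
  (-2)(-3) − (-1)(-7) = -1
  (-1)(-6) − (2)(-3) = 12
  (2)(-3) − (1)(-6) = 0
  (1)(4) − (-3)(-3) = -5
Sum = 35, so (signed) Area = 35/2 = 35/2, |Area| = 35/2.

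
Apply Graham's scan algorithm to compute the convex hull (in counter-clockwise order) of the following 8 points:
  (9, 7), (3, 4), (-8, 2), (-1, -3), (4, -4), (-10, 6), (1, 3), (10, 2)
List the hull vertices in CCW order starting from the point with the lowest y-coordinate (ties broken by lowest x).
Hull (CCW) = [(4, -4), (10, 2), (9, 7), (-10, 6), (-8, 2), (-1, -3)]

Graham scan procedure:
  1. Find the pivot p₀ = point with lowest y (tie → lowest x): (4, -4).
  2. Sort the remaining points by polar angle around p₀.
  3. Walk through sorted points, maintaining a stack; pop the top while the last three entries make a non-left turn (cross product ≤ 0).
  4. Final stack is the convex hull in CCW order: (4, -4), (10, 2), (9, 7), (-10, 6), (-8, 2), (-1, -3).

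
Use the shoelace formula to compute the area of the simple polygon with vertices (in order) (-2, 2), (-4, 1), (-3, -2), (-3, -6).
Area = 11/2

Shoelace formula: Area = (1/2) |Σ_i (x_i · y_{i+1} − x_{i+1} · y_i)| (indices mod n). Compute each cross term:
  (-2)(1) − (-4)(2) = 6
  (-4)(-2) − (-3)(1) = 11
  (-3)(-6) − (-3)(-2) = 12
  (-3)(2) − (-2)(-6) = -18
Sum = 11, so (signed) Area = 11/2 = 11/2, |Area| = 11/2.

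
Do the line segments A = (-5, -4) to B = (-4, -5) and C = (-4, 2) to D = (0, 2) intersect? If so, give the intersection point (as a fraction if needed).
No (intersection of containing lines falls outside at least one segment)

Parametrize and solve: t = -6, s = -7/4. At least one of these is outside [0, 1], so the segments do not intersect.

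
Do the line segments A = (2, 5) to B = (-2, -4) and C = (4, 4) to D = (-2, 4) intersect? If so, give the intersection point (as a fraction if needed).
Yes; intersection at (14/9, 4) (t = 1/9 on AB, s = 11/27 on CD)

Parametrize AB as A + t(B − A) = (2 + -4 t, 5 + -9 t) and CD as C + s(D − C) = (4 + -6 s, 4 + 0 s). Solve the linear system for (t, s). Determinant = 54 ≠ 0, so a unique intersection of the containing lines exists. Solution: t = 1/9, s = 11/27 — both in [0, 1], so the segments cross. Intersection point: (14/9, 4).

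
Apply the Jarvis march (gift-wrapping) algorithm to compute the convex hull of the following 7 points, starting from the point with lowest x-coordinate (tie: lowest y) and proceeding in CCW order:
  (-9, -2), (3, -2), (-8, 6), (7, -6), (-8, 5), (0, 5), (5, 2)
Hull (CCW) = [(-9, -2), (7, -6), (5, 2), (0, 5), (-8, 6)]

Jarvis march: at each step, from the current hull vertex p, select the next vertex q as the point such that every other point lies strictly to the left of (or on) the directed line p → q. (Equivalently: for every other point r, the cross product (q − p) × (r − p) ≥ 0.)
Starting point (lowest x, tie lowest y): (-9, -2). Wrap until returning to start. Resulting hull: (-9, -2), (7, -6), (5, 2), (0, 5), (-8, 6).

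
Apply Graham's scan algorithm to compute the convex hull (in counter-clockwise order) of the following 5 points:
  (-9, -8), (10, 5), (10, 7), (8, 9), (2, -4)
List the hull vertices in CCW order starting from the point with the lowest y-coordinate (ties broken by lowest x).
Hull (CCW) = [(-9, -8), (2, -4), (10, 5), (10, 7), (8, 9)]

Graham scan procedure:
  1. Find the pivot p₀ = point with lowest y (tie → lowest x): (-9, -8).
  2. Sort the remaining points by polar angle around p₀.
  3. Walk through sorted points, maintaining a stack; pop the top while the last three entries make a non-left turn (cross product ≤ 0).
  4. Final stack is the convex hull in CCW order: (-9, -8), (2, -4), (10, 5), (10, 7), (8, 9).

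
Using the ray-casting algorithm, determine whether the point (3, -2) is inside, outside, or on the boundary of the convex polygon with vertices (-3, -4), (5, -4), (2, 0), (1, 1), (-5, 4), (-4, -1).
The point (3, -2) lies strictly inside the polygon

Cast a horizontal ray to the right from the query point and count how many polygon edges it crosses (each edge strictly once or zero times, handled with the usual half-open convention). 
Parity of crossings → odd ⇒ inside.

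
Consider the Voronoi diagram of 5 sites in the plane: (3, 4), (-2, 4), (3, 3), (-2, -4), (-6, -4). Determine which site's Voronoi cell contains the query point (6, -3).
Nearest site = (3, 3)

The Voronoi cell of site s contains exactly those query points closer to s than to any other site. Compute squared distances from q = (6, -3) to each site:
  (3 − 6)² + (3 − -3)² = 45
  (3 − 6)² + (4 − -3)² = 58
  (-2 − 6)² + (-4 − -3)² = 65
  (-2 − 6)² + (4 − -3)² = 113
  (-6 − 6)² + (-4 − -3)² = 145
Minimum is attained by (3, 3), so q lies in its Voronoi cell.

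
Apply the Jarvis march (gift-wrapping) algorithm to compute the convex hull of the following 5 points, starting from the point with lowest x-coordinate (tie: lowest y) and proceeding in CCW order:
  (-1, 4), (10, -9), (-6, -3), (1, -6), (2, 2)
Hull (CCW) = [(-6, -3), (1, -6), (10, -9), (2, 2), (-1, 4)]

Jarvis march: at each step, from the current hull vertex p, select the next vertex q as the point such that every other point lies strictly to the left of (or on) the directed line p → q. (Equivalently: for every other point r, the cross product (q − p) × (r − p) ≥ 0.)
Starting point (lowest x, tie lowest y): (-6, -3). Wrap until returning to start. Resulting hull: (-6, -3), (1, -6), (10, -9), (2, 2), (-1, 4).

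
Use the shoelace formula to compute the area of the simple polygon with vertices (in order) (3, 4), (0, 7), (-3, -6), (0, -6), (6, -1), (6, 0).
Area = 63

Shoelace formula: Area = (1/2) |Σ_i (x_i · y_{i+1} − x_{i+1} · y_i)| (indices mod n). Compute each cross term:
  (3)(7) − (0)(4) = 21
  (0)(-6) − (-3)(7) = 21
  (-3)(-6) − (0)(-6) = 18
  (0)(-1) − (6)(-6) = 36
  (6)(0) − (6)(-1) = 6
  (6)(4) − (3)(0) = 24
Sum = 126, so (signed) Area = 126/2 = 63, |Area| = 63.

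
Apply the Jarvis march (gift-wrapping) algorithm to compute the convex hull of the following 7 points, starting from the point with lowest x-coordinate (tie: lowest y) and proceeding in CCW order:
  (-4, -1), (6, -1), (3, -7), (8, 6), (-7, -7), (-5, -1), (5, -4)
Hull (CCW) = [(-7, -7), (3, -7), (5, -4), (6, -1), (8, 6), (-5, -1)]

Jarvis march: at each step, from the current hull vertex p, select the next vertex q as the point such that every other point lies strictly to the left of (or on) the directed line p → q. (Equivalently: for every other point r, the cross product (q − p) × (r − p) ≥ 0.)
Starting point (lowest x, tie lowest y): (-7, -7). Wrap until returning to start. Resulting hull: (-7, -7), (3, -7), (5, -4), (6, -1), (8, 6), (-5, -1).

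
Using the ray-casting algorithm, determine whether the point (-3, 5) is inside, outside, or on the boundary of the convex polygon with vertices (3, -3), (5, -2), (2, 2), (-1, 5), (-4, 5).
The point (-3, 5) lies on the polygon boundary

Boundary check: the query satisfies the collinearity and bounding-box conditions for some polygon edge, so it lies exactly on the boundary.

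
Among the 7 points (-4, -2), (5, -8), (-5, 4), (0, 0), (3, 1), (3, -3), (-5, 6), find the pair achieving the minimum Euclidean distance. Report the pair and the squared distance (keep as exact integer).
Pair = ((-5, 4), (-5, 6)); squared distance = 4

Compute all C(7, 2) = 21 pairwise squared distances (x_i − x_j)² + (y_i − y_j)². The minimum is 4, attained by the pair ((-5, 4), (-5, 6)).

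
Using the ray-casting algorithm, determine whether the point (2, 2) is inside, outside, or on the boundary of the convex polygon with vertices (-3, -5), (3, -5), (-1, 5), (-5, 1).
The point (2, 2) lies strictly outside the polygon

Cast a horizontal ray to the right from the query point and count how many polygon edges it crosses (each edge strictly once or zero times, handled with the usual half-open convention). 
Parity of crossings → even ⇒ outside.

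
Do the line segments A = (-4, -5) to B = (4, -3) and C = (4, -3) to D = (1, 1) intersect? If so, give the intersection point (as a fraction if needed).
Yes; intersection at (4, -3) (t = 1 on AB, s = 0 on CD)

Parametrize AB as A + t(B − A) = (-4 + 8 t, -5 + 2 t) and CD as C + s(D − C) = (4 + -3 s, -3 + 4 s). Solve the linear system for (t, s). Determinant = -38 ≠ 0, so a unique intersection of the containing lines exists. Solution: t = 1, s = 0 — both in [0, 1], so the segments cross. Intersection point: (4, -3).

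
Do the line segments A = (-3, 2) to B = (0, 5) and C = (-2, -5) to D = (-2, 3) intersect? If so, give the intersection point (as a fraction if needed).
Yes; intersection at (-2, 3) (t = 1/3 on AB, s = 1 on CD)

Parametrize AB as A + t(B − A) = (-3 + 3 t, 2 + 3 t) and CD as C + s(D − C) = (-2 + 0 s, -5 + 8 s). Solve the linear system for (t, s). Determinant = -24 ≠ 0, so a unique intersection of the containing lines exists. Solution: t = 1/3, s = 1 — both in [0, 1], so the segments cross. Intersection point: (-2, 3).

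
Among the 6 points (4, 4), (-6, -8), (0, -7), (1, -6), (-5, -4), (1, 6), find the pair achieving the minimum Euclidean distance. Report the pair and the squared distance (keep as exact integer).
Pair = ((0, -7), (1, -6)); squared distance = 2

Compute all C(6, 2) = 15 pairwise squared distances (x_i − x_j)² + (y_i − y_j)². The minimum is 2, attained by the pair ((0, -7), (1, -6)).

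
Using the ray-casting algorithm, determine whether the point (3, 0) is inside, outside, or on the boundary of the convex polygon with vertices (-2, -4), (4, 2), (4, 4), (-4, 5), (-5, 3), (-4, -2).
The point (3, 0) lies strictly outside the polygon

Cast a horizontal ray to the right from the query point and count how many polygon edges it crosses (each edge strictly once or zero times, handled with the usual half-open convention). 
Parity of crossings → even ⇒ outside.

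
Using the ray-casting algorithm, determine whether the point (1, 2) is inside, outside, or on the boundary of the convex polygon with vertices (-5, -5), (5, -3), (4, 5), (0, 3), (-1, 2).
The point (1, 2) lies strictly inside the polygon

Cast a horizontal ray to the right from the query point and count how many polygon edges it crosses (each edge strictly once or zero times, handled with the usual half-open convention). 
Parity of crossings → odd ⇒ inside.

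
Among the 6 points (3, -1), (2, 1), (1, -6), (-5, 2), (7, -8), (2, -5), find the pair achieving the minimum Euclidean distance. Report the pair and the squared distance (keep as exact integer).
Pair = ((1, -6), (2, -5)); squared distance = 2

Compute all C(6, 2) = 15 pairwise squared distances (x_i − x_j)² + (y_i − y_j)². The minimum is 2, attained by the pair ((1, -6), (2, -5)).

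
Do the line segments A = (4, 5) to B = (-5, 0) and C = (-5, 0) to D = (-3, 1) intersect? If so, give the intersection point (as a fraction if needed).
Yes; intersection at (-5, 0) (t = 1 on AB, s = 0 on CD)

Parametrize AB as A + t(B − A) = (4 + -9 t, 5 + -5 t) and CD as C + s(D − C) = (-5 + 2 s, 0 + 1 s). Solve the linear system for (t, s). Determinant = -1 ≠ 0, so a unique intersection of the containing lines exists. Solution: t = 1, s = 0 — both in [0, 1], so the segments cross. Intersection point: (-5, 0).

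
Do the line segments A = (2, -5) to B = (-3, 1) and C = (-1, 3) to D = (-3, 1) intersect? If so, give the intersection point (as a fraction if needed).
Yes; intersection at (-3, 1) (t = 1 on AB, s = 1 on CD)

Parametrize AB as A + t(B − A) = (2 + -5 t, -5 + 6 t) and CD as C + s(D − C) = (-1 + -2 s, 3 + -2 s). Solve the linear system for (t, s). Determinant = -22 ≠ 0, so a unique intersection of the containing lines exists. Solution: t = 1, s = 1 — both in [0, 1], so the segments cross. Intersection point: (-3, 1).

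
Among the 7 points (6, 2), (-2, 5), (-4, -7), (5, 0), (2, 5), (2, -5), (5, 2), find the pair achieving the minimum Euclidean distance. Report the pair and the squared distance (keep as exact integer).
Pair = ((6, 2), (5, 2)); squared distance = 1

Compute all C(7, 2) = 21 pairwise squared distances (x_i − x_j)² + (y_i − y_j)². The minimum is 1, attained by the pair ((6, 2), (5, 2)).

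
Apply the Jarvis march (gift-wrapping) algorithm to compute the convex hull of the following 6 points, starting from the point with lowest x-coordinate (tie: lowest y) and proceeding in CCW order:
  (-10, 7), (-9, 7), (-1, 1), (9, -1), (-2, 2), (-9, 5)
Hull (CCW) = [(-10, 7), (-9, 5), (-1, 1), (9, -1), (-9, 7)]

Jarvis march: at each step, from the current hull vertex p, select the next vertex q as the point such that every other point lies strictly to the left of (or on) the directed line p → q. (Equivalently: for every other point r, the cross product (q − p) × (r − p) ≥ 0.)
Starting point (lowest x, tie lowest y): (-10, 7). Wrap until returning to start. Resulting hull: (-10, 7), (-9, 5), (-1, 1), (9, -1), (-9, 7).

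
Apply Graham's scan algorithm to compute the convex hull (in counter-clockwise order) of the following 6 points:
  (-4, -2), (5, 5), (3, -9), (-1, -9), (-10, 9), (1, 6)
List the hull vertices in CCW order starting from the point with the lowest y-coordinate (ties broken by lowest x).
Hull (CCW) = [(-1, -9), (3, -9), (5, 5), (-10, 9)]

Graham scan procedure:
  1. Find the pivot p₀ = point with lowest y (tie → lowest x): (-1, -9).
  2. Sort the remaining points by polar angle around p₀.
  3. Walk through sorted points, maintaining a stack; pop the top while the last three entries make a non-left turn (cross product ≤ 0).
  4. Final stack is the convex hull in CCW order: (-1, -9), (3, -9), (5, 5), (-10, 9).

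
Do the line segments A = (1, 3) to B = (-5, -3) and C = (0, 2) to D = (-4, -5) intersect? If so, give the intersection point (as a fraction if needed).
Yes; intersection at (0, 2) (t = 1/6 on AB, s = 0 on CD)

Parametrize AB as A + t(B − A) = (1 + -6 t, 3 + -6 t) and CD as C + s(D − C) = (0 + -4 s, 2 + -7 s). Solve the linear system for (t, s). Determinant = -18 ≠ 0, so a unique intersection of the containing lines exists. Solution: t = 1/6, s = 0 — both in [0, 1], so the segments cross. Intersection point: (0, 2).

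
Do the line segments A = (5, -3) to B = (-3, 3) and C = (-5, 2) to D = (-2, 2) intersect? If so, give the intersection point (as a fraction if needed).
No (intersection of containing lines falls outside at least one segment)

Parametrize and solve: t = 5/6, s = 10/9. At least one of these is outside [0, 1], so the segments do not intersect.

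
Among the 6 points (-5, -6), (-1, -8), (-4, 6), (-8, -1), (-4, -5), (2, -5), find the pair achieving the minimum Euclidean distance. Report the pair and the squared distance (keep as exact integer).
Pair = ((-5, -6), (-4, -5)); squared distance = 2

Compute all C(6, 2) = 15 pairwise squared distances (x_i − x_j)² + (y_i − y_j)². The minimum is 2, attained by the pair ((-5, -6), (-4, -5)).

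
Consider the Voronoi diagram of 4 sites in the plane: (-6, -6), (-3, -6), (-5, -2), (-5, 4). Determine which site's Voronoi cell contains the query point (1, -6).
Nearest site = (-3, -6)

The Voronoi cell of site s contains exactly those query points closer to s than to any other site. Compute squared distances from q = (1, -6) to each site:
  (-3 − 1)² + (-6 − -6)² = 16
  (-6 − 1)² + (-6 − -6)² = 49
  (-5 − 1)² + (-2 − -6)² = 52
  (-5 − 1)² + (4 − -6)² = 136
Minimum is attained by (-3, -6), so q lies in its Voronoi cell.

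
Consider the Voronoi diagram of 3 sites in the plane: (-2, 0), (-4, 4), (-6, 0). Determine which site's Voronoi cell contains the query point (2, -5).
Nearest site = (-2, 0)

The Voronoi cell of site s contains exactly those query points closer to s than to any other site. Compute squared distances from q = (2, -5) to each site:
  (-2 − 2)² + (0 − -5)² = 41
  (-6 − 2)² + (0 − -5)² = 89
  (-4 − 2)² + (4 − -5)² = 117
Minimum is attained by (-2, 0), so q lies in its Voronoi cell.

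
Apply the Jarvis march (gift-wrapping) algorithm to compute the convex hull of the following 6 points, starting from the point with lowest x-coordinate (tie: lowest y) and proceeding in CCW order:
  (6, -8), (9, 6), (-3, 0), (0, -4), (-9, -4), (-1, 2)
Hull (CCW) = [(-9, -4), (6, -8), (9, 6), (-1, 2)]

Jarvis march: at each step, from the current hull vertex p, select the next vertex q as the point such that every other point lies strictly to the left of (or on) the directed line p → q. (Equivalently: for every other point r, the cross product (q − p) × (r − p) ≥ 0.)
Starting point (lowest x, tie lowest y): (-9, -4). Wrap until returning to start. Resulting hull: (-9, -4), (6, -8), (9, 6), (-1, 2).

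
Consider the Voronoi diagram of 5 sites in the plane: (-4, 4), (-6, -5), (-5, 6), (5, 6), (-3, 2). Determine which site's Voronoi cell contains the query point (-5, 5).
Nearest site = (-5, 6)

The Voronoi cell of site s contains exactly those query points closer to s than to any other site. Compute squared distances from q = (-5, 5) to each site:
  (-5 − -5)² + (6 − 5)² = 1
  (-4 − -5)² + (4 − 5)² = 2
  (-3 − -5)² + (2 − 5)² = 13
  (-6 − -5)² + (-5 − 5)² = 101
  (5 − -5)² + (6 − 5)² = 101
Minimum is attained by (-5, 6), so q lies in its Voronoi cell.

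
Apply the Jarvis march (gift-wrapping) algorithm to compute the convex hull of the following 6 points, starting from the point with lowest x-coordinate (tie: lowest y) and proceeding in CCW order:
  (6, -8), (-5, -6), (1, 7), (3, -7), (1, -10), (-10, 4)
Hull (CCW) = [(-10, 4), (-5, -6), (1, -10), (6, -8), (1, 7)]

Jarvis march: at each step, from the current hull vertex p, select the next vertex q as the point such that every other point lies strictly to the left of (or on) the directed line p → q. (Equivalently: for every other point r, the cross product (q − p) × (r − p) ≥ 0.)
Starting point (lowest x, tie lowest y): (-10, 4). Wrap until returning to start. Resulting hull: (-10, 4), (-5, -6), (1, -10), (6, -8), (1, 7).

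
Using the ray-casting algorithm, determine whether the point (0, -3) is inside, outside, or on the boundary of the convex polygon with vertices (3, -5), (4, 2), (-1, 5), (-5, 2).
The point (0, -3) lies strictly outside the polygon

Cast a horizontal ray to the right from the query point and count how many polygon edges it crosses (each edge strictly once or zero times, handled with the usual half-open convention). 
Parity of crossings → even ⇒ outside.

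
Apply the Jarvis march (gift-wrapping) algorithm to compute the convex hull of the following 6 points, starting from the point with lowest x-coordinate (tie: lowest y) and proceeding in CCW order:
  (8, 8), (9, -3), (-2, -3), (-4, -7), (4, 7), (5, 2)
Hull (CCW) = [(-4, -7), (9, -3), (8, 8), (4, 7), (-2, -3)]

Jarvis march: at each step, from the current hull vertex p, select the next vertex q as the point such that every other point lies strictly to the left of (or on) the directed line p → q. (Equivalently: for every other point r, the cross product (q − p) × (r − p) ≥ 0.)
Starting point (lowest x, tie lowest y): (-4, -7). Wrap until returning to start. Resulting hull: (-4, -7), (9, -3), (8, 8), (4, 7), (-2, -3).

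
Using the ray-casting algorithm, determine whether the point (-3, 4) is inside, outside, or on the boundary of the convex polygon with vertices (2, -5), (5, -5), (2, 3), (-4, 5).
The point (-3, 4) lies strictly inside the polygon

Cast a horizontal ray to the right from the query point and count how many polygon edges it crosses (each edge strictly once or zero times, handled with the usual half-open convention). 
Parity of crossings → odd ⇒ inside.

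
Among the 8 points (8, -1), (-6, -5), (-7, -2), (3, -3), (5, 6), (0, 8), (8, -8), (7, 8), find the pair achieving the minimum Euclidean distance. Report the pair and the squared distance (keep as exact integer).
Pair = ((5, 6), (7, 8)); squared distance = 8

Compute all C(8, 2) = 28 pairwise squared distances (x_i − x_j)² + (y_i − y_j)². The minimum is 8, attained by the pair ((5, 6), (7, 8)).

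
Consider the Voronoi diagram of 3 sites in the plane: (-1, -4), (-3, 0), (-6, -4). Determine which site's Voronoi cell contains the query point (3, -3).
Nearest site = (-1, -4)

The Voronoi cell of site s contains exactly those query points closer to s than to any other site. Compute squared distances from q = (3, -3) to each site:
  (-1 − 3)² + (-4 − -3)² = 17
  (-3 − 3)² + (0 − -3)² = 45
  (-6 − 3)² + (-4 − -3)² = 82
Minimum is attained by (-1, -4), so q lies in its Voronoi cell.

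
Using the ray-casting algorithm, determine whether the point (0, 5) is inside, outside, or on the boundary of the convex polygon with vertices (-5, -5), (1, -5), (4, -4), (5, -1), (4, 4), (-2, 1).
The point (0, 5) lies strictly outside the polygon

Cast a horizontal ray to the right from the query point and count how many polygon edges it crosses (each edge strictly once or zero times, handled with the usual half-open convention). 
Parity of crossings → even ⇒ outside.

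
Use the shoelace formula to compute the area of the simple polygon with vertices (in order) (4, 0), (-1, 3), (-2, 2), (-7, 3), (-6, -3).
Area = 75/2

Shoelace formula: Area = (1/2) |Σ_i (x_i · y_{i+1} − x_{i+1} · y_i)| (indices mod n). Compute each cross term:
  (4)(3) − (-1)(0) = 12
  (-1)(2) − (-2)(3) = 4
  (-2)(3) − (-7)(2) = 8
  (-7)(-3) − (-6)(3) = 39
  (-6)(0) − (4)(-3) = 12
Sum = 75, so (signed) Area = 75/2 = 75/2, |Area| = 75/2.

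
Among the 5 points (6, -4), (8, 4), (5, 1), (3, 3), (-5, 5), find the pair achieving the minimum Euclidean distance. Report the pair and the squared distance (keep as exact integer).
Pair = ((5, 1), (3, 3)); squared distance = 8

Compute all C(5, 2) = 10 pairwise squared distances (x_i − x_j)² + (y_i − y_j)². The minimum is 8, attained by the pair ((5, 1), (3, 3)).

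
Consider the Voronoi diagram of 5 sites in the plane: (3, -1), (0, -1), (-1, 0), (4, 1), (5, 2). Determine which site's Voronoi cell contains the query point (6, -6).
Nearest site = (3, -1)

The Voronoi cell of site s contains exactly those query points closer to s than to any other site. Compute squared distances from q = (6, -6) to each site:
  (3 − 6)² + (-1 − -6)² = 34
  (4 − 6)² + (1 − -6)² = 53
  (0 − 6)² + (-1 − -6)² = 61
  (5 − 6)² + (2 − -6)² = 65
  (-1 − 6)² + (0 − -6)² = 85
Minimum is attained by (3, -1), so q lies in its Voronoi cell.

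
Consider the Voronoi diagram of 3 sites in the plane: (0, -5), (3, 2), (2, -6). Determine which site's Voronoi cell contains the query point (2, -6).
Nearest site = (2, -6)

The Voronoi cell of site s contains exactly those query points closer to s than to any other site. Compute squared distances from q = (2, -6) to each site:
  (2 − 2)² + (-6 − -6)² = 0
  (0 − 2)² + (-5 − -6)² = 5
  (3 − 2)² + (2 − -6)² = 65
Minimum is attained by (2, -6), so q lies in its Voronoi cell.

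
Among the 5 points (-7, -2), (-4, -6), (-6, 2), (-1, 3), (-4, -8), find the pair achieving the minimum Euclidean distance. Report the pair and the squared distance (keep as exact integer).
Pair = ((-4, -6), (-4, -8)); squared distance = 4

Compute all C(5, 2) = 10 pairwise squared distances (x_i − x_j)² + (y_i − y_j)². The minimum is 4, attained by the pair ((-4, -6), (-4, -8)).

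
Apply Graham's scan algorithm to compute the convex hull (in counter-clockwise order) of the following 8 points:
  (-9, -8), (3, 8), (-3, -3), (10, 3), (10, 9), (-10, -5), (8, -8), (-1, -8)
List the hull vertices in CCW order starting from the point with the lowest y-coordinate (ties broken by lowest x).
Hull (CCW) = [(-9, -8), (8, -8), (10, 3), (10, 9), (3, 8), (-10, -5)]

Graham scan procedure:
  1. Find the pivot p₀ = point with lowest y (tie → lowest x): (-9, -8).
  2. Sort the remaining points by polar angle around p₀.
  3. Walk through sorted points, maintaining a stack; pop the top while the last three entries make a non-left turn (cross product ≤ 0).
  4. Final stack is the convex hull in CCW order: (-9, -8), (8, -8), (10, 3), (10, 9), (3, 8), (-10, -5).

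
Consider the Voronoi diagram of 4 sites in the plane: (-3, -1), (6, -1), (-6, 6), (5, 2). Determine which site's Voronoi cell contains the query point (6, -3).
Nearest site = (6, -1)

The Voronoi cell of site s contains exactly those query points closer to s than to any other site. Compute squared distances from q = (6, -3) to each site:
  (6 − 6)² + (-1 − -3)² = 4
  (5 − 6)² + (2 − -3)² = 26
  (-3 − 6)² + (-1 − -3)² = 85
  (-6 − 6)² + (6 − -3)² = 225
Minimum is attained by (6, -1), so q lies in its Voronoi cell.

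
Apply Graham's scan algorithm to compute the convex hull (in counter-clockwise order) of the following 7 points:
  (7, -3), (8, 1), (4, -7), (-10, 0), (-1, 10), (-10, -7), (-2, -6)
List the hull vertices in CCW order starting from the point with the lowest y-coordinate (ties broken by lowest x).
Hull (CCW) = [(-10, -7), (4, -7), (7, -3), (8, 1), (-1, 10), (-10, 0)]

Graham scan procedure:
  1. Find the pivot p₀ = point with lowest y (tie → lowest x): (-10, -7).
  2. Sort the remaining points by polar angle around p₀.
  3. Walk through sorted points, maintaining a stack; pop the top while the last three entries make a non-left turn (cross product ≤ 0).
  4. Final stack is the convex hull in CCW order: (-10, -7), (4, -7), (7, -3), (8, 1), (-1, 10), (-10, 0).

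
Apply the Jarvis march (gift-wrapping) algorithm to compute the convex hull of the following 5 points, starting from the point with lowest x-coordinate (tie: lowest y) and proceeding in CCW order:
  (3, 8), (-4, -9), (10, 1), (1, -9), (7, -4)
Hull (CCW) = [(-4, -9), (1, -9), (7, -4), (10, 1), (3, 8)]

Jarvis march: at each step, from the current hull vertex p, select the next vertex q as the point such that every other point lies strictly to the left of (or on) the directed line p → q. (Equivalently: for every other point r, the cross product (q − p) × (r − p) ≥ 0.)
Starting point (lowest x, tie lowest y): (-4, -9). Wrap until returning to start. Resulting hull: (-4, -9), (1, -9), (7, -4), (10, 1), (3, 8).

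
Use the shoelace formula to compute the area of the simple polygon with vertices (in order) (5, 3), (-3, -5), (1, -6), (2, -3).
Area = 37/2

Shoelace formula: Area = (1/2) |Σ_i (x_i · y_{i+1} − x_{i+1} · y_i)| (indices mod n). Compute each cross term:
  (5)(-5) − (-3)(3) = -16
  (-3)(-6) − (1)(-5) = 23
  (1)(-3) − (2)(-6) = 9
  (2)(3) − (5)(-3) = 21
Sum = 37, so (signed) Area = 37/2 = 37/2, |Area| = 37/2.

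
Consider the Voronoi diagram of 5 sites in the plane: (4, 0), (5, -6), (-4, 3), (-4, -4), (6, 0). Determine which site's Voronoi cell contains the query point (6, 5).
Nearest site = (6, 0)

The Voronoi cell of site s contains exactly those query points closer to s than to any other site. Compute squared distances from q = (6, 5) to each site:
  (6 − 6)² + (0 − 5)² = 25
  (4 − 6)² + (0 − 5)² = 29
  (-4 − 6)² + (3 − 5)² = 104
  (5 − 6)² + (-6 − 5)² = 122
  (-4 − 6)² + (-4 − 5)² = 181
Minimum is attained by (6, 0), so q lies in its Voronoi cell.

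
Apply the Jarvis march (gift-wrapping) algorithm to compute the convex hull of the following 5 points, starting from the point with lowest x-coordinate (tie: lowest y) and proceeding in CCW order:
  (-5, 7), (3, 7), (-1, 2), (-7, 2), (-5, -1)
Hull (CCW) = [(-7, 2), (-5, -1), (-1, 2), (3, 7), (-5, 7)]

Jarvis march: at each step, from the current hull vertex p, select the next vertex q as the point such that every other point lies strictly to the left of (or on) the directed line p → q. (Equivalently: for every other point r, the cross product (q − p) × (r − p) ≥ 0.)
Starting point (lowest x, tie lowest y): (-7, 2). Wrap until returning to start. Resulting hull: (-7, 2), (-5, -1), (-1, 2), (3, 7), (-5, 7).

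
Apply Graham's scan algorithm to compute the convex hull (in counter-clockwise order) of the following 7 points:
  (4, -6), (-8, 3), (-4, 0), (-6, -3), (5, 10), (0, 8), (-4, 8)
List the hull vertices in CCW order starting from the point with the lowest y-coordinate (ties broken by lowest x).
Hull (CCW) = [(4, -6), (5, 10), (-4, 8), (-8, 3), (-6, -3)]

Graham scan procedure:
  1. Find the pivot p₀ = point with lowest y (tie → lowest x): (4, -6).
  2. Sort the remaining points by polar angle around p₀.
  3. Walk through sorted points, maintaining a stack; pop the top while the last three entries make a non-left turn (cross product ≤ 0).
  4. Final stack is the convex hull in CCW order: (4, -6), (5, 10), (-4, 8), (-8, 3), (-6, -3).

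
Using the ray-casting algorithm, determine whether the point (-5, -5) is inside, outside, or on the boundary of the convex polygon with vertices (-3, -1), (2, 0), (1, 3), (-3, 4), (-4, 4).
The point (-5, -5) lies strictly outside the polygon

Cast a horizontal ray to the right from the query point and count how many polygon edges it crosses (each edge strictly once or zero times, handled with the usual half-open convention). 
Parity of crossings → even ⇒ outside.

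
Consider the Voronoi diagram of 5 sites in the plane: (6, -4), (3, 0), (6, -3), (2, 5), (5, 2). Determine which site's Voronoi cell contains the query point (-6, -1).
Nearest site = (3, 0)

The Voronoi cell of site s contains exactly those query points closer to s than to any other site. Compute squared distances from q = (-6, -1) to each site:
  (3 − -6)² + (0 − -1)² = 82
  (2 − -6)² + (5 − -1)² = 100
  (5 − -6)² + (2 − -1)² = 130
  (6 − -6)² + (-3 − -1)² = 148
  (6 − -6)² + (-4 − -1)² = 153
Minimum is attained by (3, 0), so q lies in its Voronoi cell.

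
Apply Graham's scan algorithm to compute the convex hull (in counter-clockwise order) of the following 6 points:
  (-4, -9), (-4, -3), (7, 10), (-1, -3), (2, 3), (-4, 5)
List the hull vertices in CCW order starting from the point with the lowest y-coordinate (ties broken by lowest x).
Hull (CCW) = [(-4, -9), (7, 10), (-4, 5)]

Graham scan procedure:
  1. Find the pivot p₀ = point with lowest y (tie → lowest x): (-4, -9).
  2. Sort the remaining points by polar angle around p₀.
  3. Walk through sorted points, maintaining a stack; pop the top while the last three entries make a non-left turn (cross product ≤ 0).
  4. Final stack is the convex hull in CCW order: (-4, -9), (7, 10), (-4, 5).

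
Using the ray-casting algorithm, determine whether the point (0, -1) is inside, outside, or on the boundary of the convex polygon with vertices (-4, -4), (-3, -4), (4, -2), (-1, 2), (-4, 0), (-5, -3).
The point (0, -1) lies strictly inside the polygon

Cast a horizontal ray to the right from the query point and count how many polygon edges it crosses (each edge strictly once or zero times, handled with the usual half-open convention). 
Parity of crossings → odd ⇒ inside.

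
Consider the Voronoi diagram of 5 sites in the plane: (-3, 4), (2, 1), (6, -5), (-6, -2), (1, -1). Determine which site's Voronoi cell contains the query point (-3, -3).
Nearest site = (-6, -2)

The Voronoi cell of site s contains exactly those query points closer to s than to any other site. Compute squared distances from q = (-3, -3) to each site:
  (-6 − -3)² + (-2 − -3)² = 10
  (1 − -3)² + (-1 − -3)² = 20
  (2 − -3)² + (1 − -3)² = 41
  (-3 − -3)² + (4 − -3)² = 49
  (6 − -3)² + (-5 − -3)² = 85
Minimum is attained by (-6, -2), so q lies in its Voronoi cell.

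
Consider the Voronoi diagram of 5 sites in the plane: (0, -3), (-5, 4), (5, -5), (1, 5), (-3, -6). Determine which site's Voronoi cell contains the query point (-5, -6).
Nearest site = (-3, -6)

The Voronoi cell of site s contains exactly those query points closer to s than to any other site. Compute squared distances from q = (-5, -6) to each site:
  (-3 − -5)² + (-6 − -6)² = 4
  (0 − -5)² + (-3 − -6)² = 34
  (-5 − -5)² + (4 − -6)² = 100
  (5 − -5)² + (-5 − -6)² = 101
  (1 − -5)² + (5 − -6)² = 157
Minimum is attained by (-3, -6), so q lies in its Voronoi cell.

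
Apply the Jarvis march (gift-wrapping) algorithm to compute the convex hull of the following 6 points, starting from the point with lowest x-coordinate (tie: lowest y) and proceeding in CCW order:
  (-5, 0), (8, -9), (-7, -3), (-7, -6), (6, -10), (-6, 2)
Hull (CCW) = [(-7, -6), (6, -10), (8, -9), (-6, 2), (-7, -3)]

Jarvis march: at each step, from the current hull vertex p, select the next vertex q as the point such that every other point lies strictly to the left of (or on) the directed line p → q. (Equivalently: for every other point r, the cross product (q − p) × (r − p) ≥ 0.)
Starting point (lowest x, tie lowest y): (-7, -6). Wrap until returning to start. Resulting hull: (-7, -6), (6, -10), (8, -9), (-6, 2), (-7, -3).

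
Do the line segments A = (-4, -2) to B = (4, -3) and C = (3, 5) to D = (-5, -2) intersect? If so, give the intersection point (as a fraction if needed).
No (intersection of containing lines falls outside at least one segment)

Parametrize and solve: t = -7/64, s = 63/64. At least one of these is outside [0, 1], so the segments do not intersect.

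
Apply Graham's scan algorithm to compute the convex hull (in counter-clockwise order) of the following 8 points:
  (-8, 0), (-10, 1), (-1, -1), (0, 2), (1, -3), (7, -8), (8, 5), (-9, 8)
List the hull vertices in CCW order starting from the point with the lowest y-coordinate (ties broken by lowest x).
Hull (CCW) = [(7, -8), (8, 5), (-9, 8), (-10, 1)]

Graham scan procedure:
  1. Find the pivot p₀ = point with lowest y (tie → lowest x): (7, -8).
  2. Sort the remaining points by polar angle around p₀.
  3. Walk through sorted points, maintaining a stack; pop the top while the last three entries make a non-left turn (cross product ≤ 0).
  4. Final stack is the convex hull in CCW order: (7, -8), (8, 5), (-9, 8), (-10, 1).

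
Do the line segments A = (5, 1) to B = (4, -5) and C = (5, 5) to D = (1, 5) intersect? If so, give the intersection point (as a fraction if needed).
No (intersection of containing lines falls outside at least one segment)

Parametrize and solve: t = -2/3, s = -1/6. At least one of these is outside [0, 1], so the segments do not intersect.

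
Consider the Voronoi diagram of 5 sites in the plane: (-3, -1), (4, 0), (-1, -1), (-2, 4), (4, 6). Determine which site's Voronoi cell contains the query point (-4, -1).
Nearest site = (-3, -1)

The Voronoi cell of site s contains exactly those query points closer to s than to any other site. Compute squared distances from q = (-4, -1) to each site:
  (-3 − -4)² + (-1 − -1)² = 1
  (-1 − -4)² + (-1 − -1)² = 9
  (-2 − -4)² + (4 − -1)² = 29
  (4 − -4)² + (0 − -1)² = 65
  (4 − -4)² + (6 − -1)² = 113
Minimum is attained by (-3, -1), so q lies in its Voronoi cell.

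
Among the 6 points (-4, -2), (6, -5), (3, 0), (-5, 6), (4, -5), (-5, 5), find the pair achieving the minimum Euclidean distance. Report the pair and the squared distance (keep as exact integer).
Pair = ((-5, 6), (-5, 5)); squared distance = 1

Compute all C(6, 2) = 15 pairwise squared distances (x_i − x_j)² + (y_i − y_j)². The minimum is 1, attained by the pair ((-5, 6), (-5, 5)).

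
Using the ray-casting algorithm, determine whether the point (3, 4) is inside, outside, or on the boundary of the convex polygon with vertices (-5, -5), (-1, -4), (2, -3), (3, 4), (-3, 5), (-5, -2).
The point (3, 4) lies on the polygon boundary

Boundary check: the query satisfies the collinearity and bounding-box conditions for some polygon edge, so it lies exactly on the boundary.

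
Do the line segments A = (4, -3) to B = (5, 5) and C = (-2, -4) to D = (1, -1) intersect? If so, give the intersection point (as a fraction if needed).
No (intersection of containing lines falls outside at least one segment)

Parametrize and solve: t = 5/7, s = 47/21. At least one of these is outside [0, 1], so the segments do not intersect.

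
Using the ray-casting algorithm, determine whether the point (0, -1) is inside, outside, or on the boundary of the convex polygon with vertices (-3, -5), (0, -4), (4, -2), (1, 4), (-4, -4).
The point (0, -1) lies strictly inside the polygon

Cast a horizontal ray to the right from the query point and count how many polygon edges it crosses (each edge strictly once or zero times, handled with the usual half-open convention). 
Parity of crossings → odd ⇒ inside.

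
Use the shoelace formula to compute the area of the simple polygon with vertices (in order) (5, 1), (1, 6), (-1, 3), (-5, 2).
Area = 18

Shoelace formula: Area = (1/2) |Σ_i (x_i · y_{i+1} − x_{i+1} · y_i)| (indices mod n). Compute each cross term:
  (5)(6) − (1)(1) = 29
  (1)(3) − (-1)(6) = 9
  (-1)(2) − (-5)(3) = 13
  (-5)(1) − (5)(2) = -15
Sum = 36, so (signed) Area = 36/2 = 18, |Area| = 18.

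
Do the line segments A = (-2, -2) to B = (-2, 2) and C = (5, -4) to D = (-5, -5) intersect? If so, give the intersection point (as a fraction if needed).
No (intersection of containing lines falls outside at least one segment)

Parametrize and solve: t = -27/40, s = 7/10. At least one of these is outside [0, 1], so the segments do not intersect.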